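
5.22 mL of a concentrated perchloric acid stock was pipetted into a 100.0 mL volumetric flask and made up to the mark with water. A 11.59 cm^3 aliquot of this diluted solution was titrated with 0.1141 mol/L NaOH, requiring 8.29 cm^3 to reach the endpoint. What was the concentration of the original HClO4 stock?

n(NaOH) = 0.1141 x 0.008290 = 0.0009459 mol.
n(HClO4) in the aliquot = 0.0009459 mol.
[diluted HClO4] = 0.0009459 / 0.01159 = 0.08161 M.
Dilution factor = 100.0/5.220 = 19.16, so [stock] = 0.08161 x 19.16 = 1.56 M.

1.56 M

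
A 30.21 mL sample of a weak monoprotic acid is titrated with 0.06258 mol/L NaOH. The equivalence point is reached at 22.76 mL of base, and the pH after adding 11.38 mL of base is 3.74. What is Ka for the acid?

11.38 mL is half of the equivalence volume, so this is the half-equivalence point where [HA] = [A^-].
At half-equivalence pH = pKa, so pKa = 3.74.
Ka = 10^(-3.74) = 1.8 x 10^-4.

1.8 x 10^-4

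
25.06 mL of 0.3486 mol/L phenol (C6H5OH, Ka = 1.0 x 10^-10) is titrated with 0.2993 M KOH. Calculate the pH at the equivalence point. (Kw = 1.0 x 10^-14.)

n(C6H5OH) = 0.3486 x 0.02506 = 0.008736 mol; V(KOH) at equivalence = 0.008736/0.2993 = 0.02919 L.
At equivalence all the acid is converted to C6H5O-; total volume = 0.02506 + 0.02919 = 0.05425 L, so [C6H5O-] = 0.008736/0.05425 = 0.1610 M.
Kb = Kw/Ka = 1.0e-14 / 1.0 x 10^-10 = 0.000100.
[OH^-] = sqrt(Kb x [C6H5O-]) = sqrt(0.000100 x 0.1610) = 0.00401 M.
pOH = 2.40, so pH = 14.00 - 2.40 = 11.60.

11.60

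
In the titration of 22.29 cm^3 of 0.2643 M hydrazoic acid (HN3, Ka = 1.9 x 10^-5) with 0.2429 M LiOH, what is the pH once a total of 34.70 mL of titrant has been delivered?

n(acid) = 0.2643 x 0.02229 = 0.005891 mol; n(LiOH) added = 0.2429 x 0.03470 = 0.008429 mol.
Base is in excess by 0.008429 - 0.005891 = 0.002537 mol in a total volume of 0.05699 L.
[OH^-] = 0.002537/0.05699 = 0.04452 M, so pOH = 1.35 and pH = 14.00 - 1.35 = 12.65.

12.65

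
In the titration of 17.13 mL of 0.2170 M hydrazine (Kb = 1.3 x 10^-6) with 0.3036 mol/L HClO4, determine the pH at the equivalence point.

4.51

n(N2H4) = 0.2170 x 0.01713 = 0.003717 mol; V(HClO4) at equivalence = 0.003717/0.3036 = 0.01224 L.
At equivalence the base is fully converted to N2H5+; total volume = 0.02937 L, so [N2H5+] = 0.003717/0.02937 = 0.1265 M.
Ka(N2H5+) = Kw/Kb = 1.0e-14 / 1.3 x 10^-6 = 7.69e-9.
[H^+] = sqrt(Ka x [N2H5+]) = sqrt(7.69e-9 x 0.1265) = 3.12e-5 M.
pH = -log(3.12e-5) = 4.51.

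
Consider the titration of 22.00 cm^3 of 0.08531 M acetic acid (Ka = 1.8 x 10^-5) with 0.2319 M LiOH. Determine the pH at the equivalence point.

8.77

n(CH3COOH) = 0.08531 x 0.02200 = 0.001877 mol; V(LiOH) at equivalence = 0.001877/0.2319 = 0.008093 L.
At equivalence all the acid is converted to CH3COO-; total volume = 0.02200 + 0.008093 = 0.03009 L, so [CH3COO-] = 0.001877/0.03009 = 0.06237 M.
Kb = Kw/Ka = 1.0e-14 / 1.8 x 10^-5 = 5.56e-10.
[OH^-] = sqrt(Kb x [CH3COO-]) = sqrt(5.56e-10 x 0.06237) = 5.89e-6 M.
pOH = 5.23, so pH = 14.00 - 5.23 = 8.77.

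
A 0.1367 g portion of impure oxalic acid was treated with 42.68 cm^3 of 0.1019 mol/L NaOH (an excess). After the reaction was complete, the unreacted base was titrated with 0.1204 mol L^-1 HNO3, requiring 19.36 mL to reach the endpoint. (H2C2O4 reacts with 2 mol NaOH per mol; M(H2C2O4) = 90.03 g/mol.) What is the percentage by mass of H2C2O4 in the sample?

66.5%

Total n(NaOH) added = 0.1019 x 0.04268 = 0.004349 mol.
n(HNO3) used = 0.1204 x 0.01936 = 0.002331 mol, which equals the excess n(NaOH).
So n(NaOH) consumed by the sample = 0.004349 - 0.002331 = 0.002018 mol.
n(H2C2O4) = 0.002018 / 2 = 0.001009 mol.
mass H2C2O4 = 0.001009 x 90.03 = 0.09085 g, so %H2C2O4 = 0.09085/0.1367 x 100 = 66.5%.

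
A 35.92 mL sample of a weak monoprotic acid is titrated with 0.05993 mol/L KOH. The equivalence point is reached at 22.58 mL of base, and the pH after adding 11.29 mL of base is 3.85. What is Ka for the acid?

1.4 x 10^-4

11.29 mL is half of the equivalence volume, so this is the half-equivalence point where [HA] = [A^-].
At half-equivalence pH = pKa, so pKa = 3.85.
Ka = 10^(-3.85) = 1.4 x 10^-4.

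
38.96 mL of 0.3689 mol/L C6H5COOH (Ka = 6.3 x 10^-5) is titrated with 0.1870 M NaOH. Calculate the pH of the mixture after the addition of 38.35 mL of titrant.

Initial n(C6H5COOH) = 0.3689 x 0.03896 = 0.01437 mol.
n(NaOH) added = 0.1870 x 0.03835 = 0.007171 mol, converting that many moles of C6H5COOH to C6H5COO-.
Remaining n(C6H5COOH) = 0.007201 mol; n(C6H5COO-) = 0.007171 mol.
By Henderson-Hasselbalch, pH = pKa + log([A^-]/[HA]) = 4.20 + log(0.007171/0.007201) = 4.20 + (-0.00) = 4.20.

4.20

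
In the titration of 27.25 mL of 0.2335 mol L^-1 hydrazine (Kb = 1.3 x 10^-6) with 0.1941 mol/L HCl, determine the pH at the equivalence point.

n(N2H4) = 0.2335 x 0.02725 = 0.006363 mol; V(HCl) at equivalence = 0.006363/0.1941 = 0.03278 L.
At equivalence the base is fully converted to N2H5+; total volume = 0.06003 L, so [N2H5+] = 0.006363/0.06003 = 0.1060 M.
Ka(N2H5+) = Kw/Kb = 1.0e-14 / 1.3 x 10^-6 = 7.69e-9.
[H^+] = sqrt(Ka x [N2H5+]) = sqrt(7.69e-9 x 0.1060) = 2.86e-5 M.
pH = -log(2.86e-5) = 4.54.

4.54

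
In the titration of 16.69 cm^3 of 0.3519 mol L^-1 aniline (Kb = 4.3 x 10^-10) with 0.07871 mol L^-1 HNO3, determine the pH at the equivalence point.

2.91

n(C6H5NH2) = 0.3519 x 0.01669 = 0.005873 mol; V(HNO3) at equivalence = 0.005873/0.07871 = 0.07462 L.
At equivalence the base is fully converted to C6H5NH3+; total volume = 0.09131 L, so [C6H5NH3+] = 0.005873/0.09131 = 0.06432 M.
Ka(C6H5NH3+) = Kw/Kb = 1.0e-14 / 4.3 x 10^-10 = 2.33e-5.
[H^+] = sqrt(Ka x [C6H5NH3+]) = sqrt(2.33e-5 x 0.06432) = 0.00122 M.
pH = -log(0.00122) = 2.91.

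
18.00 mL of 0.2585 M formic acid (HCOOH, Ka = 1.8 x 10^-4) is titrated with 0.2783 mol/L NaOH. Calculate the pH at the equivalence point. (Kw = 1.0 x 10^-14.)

n(HCOOH) = 0.2585 x 0.01800 = 0.004653 mol; V(NaOH) at equivalence = 0.004653/0.2783 = 0.01672 L.
At equivalence all the acid is converted to HCOO-; total volume = 0.01800 + 0.01672 = 0.03472 L, so [HCOO-] = 0.004653/0.03472 = 0.1340 M.
Kb = Kw/Ka = 1.0e-14 / 1.8 x 10^-4 = 5.56e-11.
[OH^-] = sqrt(Kb x [HCOO-]) = sqrt(5.56e-11 x 0.1340) = 2.73e-6 M.
pOH = 5.56, so pH = 14.00 - 5.56 = 8.44.

8.44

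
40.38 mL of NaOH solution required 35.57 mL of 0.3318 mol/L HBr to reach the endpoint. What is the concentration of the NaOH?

0.292 M

n(HBr) delivered = 0.3318 x 0.03557 = 0.01180 mol.
For a 1:1 reaction, n(NaOH) = 0.01180 mol.
[NaOH] = 0.01180 mol / 0.04038 L = 0.292 M.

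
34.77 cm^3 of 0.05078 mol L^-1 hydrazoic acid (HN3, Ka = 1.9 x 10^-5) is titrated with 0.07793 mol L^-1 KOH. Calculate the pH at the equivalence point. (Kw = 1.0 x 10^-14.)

8.60

n(HN3) = 0.05078 x 0.03477 = 0.001766 mol; V(KOH) at equivalence = 0.001766/0.07793 = 0.02266 L.
At equivalence all the acid is converted to N3-; total volume = 0.03477 + 0.02266 = 0.05743 L, so [N3-] = 0.001766/0.05743 = 0.03075 M.
Kb = Kw/Ka = 1.0e-14 / 1.9 x 10^-5 = 5.26e-10.
[OH^-] = sqrt(Kb x [N3-]) = sqrt(5.26e-10 x 0.03075) = 4.02e-6 M.
pOH = 5.40, so pH = 14.00 - 5.40 = 8.60.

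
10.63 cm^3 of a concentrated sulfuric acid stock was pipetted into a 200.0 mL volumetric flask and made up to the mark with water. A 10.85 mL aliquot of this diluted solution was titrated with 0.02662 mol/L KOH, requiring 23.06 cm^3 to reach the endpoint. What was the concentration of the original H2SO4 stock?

0.532 M

n(KOH) = 0.02662 x 0.02306 = 0.0006139 mol.
n(H2SO4) in the aliquot = 0.0006139 x 1/2 = 0.0003069 mol.
[diluted H2SO4] = 0.0003069 / 0.01085 = 0.02829 M.
Dilution factor = 200.0/10.63 = 18.81, so [stock] = 0.02829 x 18.81 = 0.532 M.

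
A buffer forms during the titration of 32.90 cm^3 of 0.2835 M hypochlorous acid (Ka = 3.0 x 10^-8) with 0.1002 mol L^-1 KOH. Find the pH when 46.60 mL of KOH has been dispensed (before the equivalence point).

7.52

Initial n(HClO) = 0.2835 x 0.03290 = 0.009327 mol.
n(KOH) added = 0.1002 x 0.04660 = 0.004669 mol, converting that many moles of HClO to ClO-.
Remaining n(HClO) = 0.004658 mol; n(ClO-) = 0.004669 mol.
By Henderson-Hasselbalch, pH = pKa + log([A^-]/[HA]) = 7.52 + log(0.004669/0.004658) = 7.52 + (+0.00) = 7.52.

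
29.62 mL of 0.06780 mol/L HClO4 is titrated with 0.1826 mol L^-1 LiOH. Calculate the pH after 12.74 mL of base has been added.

11.88

n(acid) = 0.06780 x 0.02962 = 0.002008 mol; n(LiOH) added = 0.1826 x 0.01274 = 0.002326 mol.
Base is in excess by 0.002326 - 0.002008 = 0.0003181 mol in a total volume of 0.04236 L.
[OH^-] = 0.0003181/0.04236 = 0.007509 M, so pOH = 2.12 and pH = 14.00 - 2.12 = 11.88.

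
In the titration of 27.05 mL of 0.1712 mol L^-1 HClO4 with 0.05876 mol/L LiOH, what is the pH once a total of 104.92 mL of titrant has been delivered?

n(acid) = 0.1712 x 0.02705 = 0.004631 mol; n(LiOH) added = 0.05876 x 0.1049 = 0.006165 mol.
Base is in excess by 0.006165 - 0.004631 = 0.001534 mol in a total volume of 0.1320 L.
[OH^-] = 0.001534/0.1320 = 0.01162 M, so pOH = 1.93 and pH = 14.00 - 1.93 = 12.07.

12.07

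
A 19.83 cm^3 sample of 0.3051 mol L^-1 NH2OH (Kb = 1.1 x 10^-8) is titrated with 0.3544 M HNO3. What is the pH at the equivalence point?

n(NH2OH) = 0.3051 x 0.01983 = 0.006050 mol; V(HNO3) at equivalence = 0.006050/0.3544 = 0.01707 L.
At equivalence the base is fully converted to NH3OH+; total volume = 0.03690 L, so [NH3OH+] = 0.006050/0.03690 = 0.1640 M.
Ka(NH3OH+) = Kw/Kb = 1.0e-14 / 1.1 x 10^-8 = 9.09e-7.
[H^+] = sqrt(Ka x [NH3OH+]) = sqrt(9.09e-7 x 0.1640) = 0.000386 M.
pH = -log(0.000386) = 3.41.

3.41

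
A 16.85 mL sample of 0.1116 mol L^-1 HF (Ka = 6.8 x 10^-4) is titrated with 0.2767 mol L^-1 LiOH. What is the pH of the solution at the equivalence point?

n(HF) = 0.1116 x 0.01685 = 0.001880 mol; V(LiOH) at equivalence = 0.001880/0.2767 = 0.006796 L.
At equivalence all the acid is converted to F-; total volume = 0.01685 + 0.006796 = 0.02365 L, so [F-] = 0.001880/0.02365 = 0.07953 M.
Kb = Kw/Ka = 1.0e-14 / 6.8 x 10^-4 = 1.47e-11.
[OH^-] = sqrt(Kb x [F-]) = sqrt(1.47e-11 x 0.07953) = 1.08e-6 M.
pOH = 5.97, so pH = 14.00 - 5.97 = 8.03.

8.03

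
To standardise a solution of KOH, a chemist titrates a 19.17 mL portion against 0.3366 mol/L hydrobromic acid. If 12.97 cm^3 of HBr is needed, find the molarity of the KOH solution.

0.228 M

n(HBr) delivered = 0.3366 x 0.01297 = 0.004366 mol.
For a 1:1 reaction, n(KOH) = 0.004366 mol.
[KOH] = 0.004366 mol / 0.01917 L = 0.228 M.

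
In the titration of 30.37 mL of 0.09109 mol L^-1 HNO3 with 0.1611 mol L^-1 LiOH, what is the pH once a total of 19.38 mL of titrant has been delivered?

n(acid) = 0.09109 x 0.03037 = 0.002766 mol; n(LiOH) added = 0.1611 x 0.01938 = 0.003122 mol.
Base is in excess by 0.003122 - 0.002766 = 0.0003557 mol in a total volume of 0.04975 L.
[OH^-] = 0.0003557/0.04975 = 0.007150 M, so pOH = 2.15 and pH = 14.00 - 2.15 = 11.85.

11.85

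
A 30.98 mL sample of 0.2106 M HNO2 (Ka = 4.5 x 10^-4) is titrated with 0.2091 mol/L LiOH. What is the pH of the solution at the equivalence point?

n(HNO2) = 0.2106 x 0.03098 = 0.006524 mol; V(LiOH) at equivalence = 0.006524/0.2091 = 0.03120 L.
At equivalence all the acid is converted to NO2-; total volume = 0.03098 + 0.03120 = 0.06218 L, so [NO2-] = 0.006524/0.06218 = 0.1049 M.
Kb = Kw/Ka = 1.0e-14 / 4.5 x 10^-4 = 2.22e-11.
[OH^-] = sqrt(Kb x [NO2-]) = sqrt(2.22e-11 x 0.1049) = 1.53e-6 M.
pOH = 5.82, so pH = 14.00 - 5.82 = 8.18.

8.18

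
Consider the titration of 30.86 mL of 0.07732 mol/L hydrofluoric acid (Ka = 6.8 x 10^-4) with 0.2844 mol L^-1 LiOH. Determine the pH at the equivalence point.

7.98

n(HF) = 0.07732 x 0.03086 = 0.002386 mol; V(LiOH) at equivalence = 0.002386/0.2844 = 0.008390 L.
At equivalence all the acid is converted to F-; total volume = 0.03086 + 0.008390 = 0.03925 L, so [F-] = 0.002386/0.03925 = 0.06079 M.
Kb = Kw/Ka = 1.0e-14 / 6.8 x 10^-4 = 1.47e-11.
[OH^-] = sqrt(Kb x [F-]) = sqrt(1.47e-11 x 0.06079) = 9.46e-7 M.
pOH = 6.02, so pH = 14.00 - 6.02 = 7.98.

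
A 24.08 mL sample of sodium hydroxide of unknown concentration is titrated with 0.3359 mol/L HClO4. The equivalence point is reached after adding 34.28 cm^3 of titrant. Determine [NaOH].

n(HClO4) delivered = 0.3359 x 0.03428 = 0.01151 mol.
For a 1:1 reaction, n(NaOH) = 0.01151 mol.
[NaOH] = 0.01151 mol / 0.02408 L = 0.478 M.

0.478 M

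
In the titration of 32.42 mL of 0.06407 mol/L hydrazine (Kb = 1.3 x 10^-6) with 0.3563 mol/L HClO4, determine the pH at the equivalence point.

n(N2H4) = 0.06407 x 0.03242 = 0.002077 mol; V(HClO4) at equivalence = 0.002077/0.3563 = 0.005830 L.
At equivalence the base is fully converted to N2H5+; total volume = 0.03825 L, so [N2H5+] = 0.002077/0.03825 = 0.05430 M.
Ka(N2H5+) = Kw/Kb = 1.0e-14 / 1.3 x 10^-6 = 7.69e-9.
[H^+] = sqrt(Ka x [N2H5+]) = sqrt(7.69e-9 x 0.05430) = 2.04e-5 M.
pH = -log(2.04e-5) = 4.69.

4.69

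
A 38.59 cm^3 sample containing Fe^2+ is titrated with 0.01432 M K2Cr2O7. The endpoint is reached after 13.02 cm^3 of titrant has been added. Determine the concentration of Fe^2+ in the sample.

n(K2Cr2O7) = 0.01432 x 0.01302 = 0.0001864 mol.
From the balanced equation, 1 mol K2Cr2O7 reacts with 6 mol Fe^2+, so n(Fe^2+) = 0.0001864 x 6/1 = 0.001119 mol.
[Fe^2+] = 0.001119 / 0.03859 L = 0.0290 M.

0.0290 M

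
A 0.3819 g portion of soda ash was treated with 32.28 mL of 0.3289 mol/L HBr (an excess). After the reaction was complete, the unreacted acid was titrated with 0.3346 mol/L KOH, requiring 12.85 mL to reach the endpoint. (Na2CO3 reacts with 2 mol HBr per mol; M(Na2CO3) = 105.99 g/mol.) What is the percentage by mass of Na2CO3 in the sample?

87.7%

Total n(HBr) added = 0.3289 x 0.03228 = 0.01062 mol.
n(KOH) used = 0.3346 x 0.01285 = 0.004300 mol, which equals the excess n(HBr).
So n(HBr) consumed by the sample = 0.01062 - 0.004300 = 0.006317 mol.
n(Na2CO3) = 0.006317 / 2 = 0.003159 mol.
mass Na2CO3 = 0.003159 x 105.99 = 0.3348 g, so %Na2CO3 = 0.3348/0.3819 x 100 = 87.7%.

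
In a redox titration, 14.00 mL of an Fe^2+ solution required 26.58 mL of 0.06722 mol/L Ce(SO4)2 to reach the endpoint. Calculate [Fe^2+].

0.128 M

n(Ce(SO4)2) = 0.06722 x 0.02658 = 0.001787 mol.
From the balanced equation, 1 mol Ce(SO4)2 reacts with 1 mol Fe^2+, so n(Fe^2+) = 0.001787 x 1/1 = 0.001787 mol.
[Fe^2+] = 0.001787 / 0.01400 L = 0.128 M.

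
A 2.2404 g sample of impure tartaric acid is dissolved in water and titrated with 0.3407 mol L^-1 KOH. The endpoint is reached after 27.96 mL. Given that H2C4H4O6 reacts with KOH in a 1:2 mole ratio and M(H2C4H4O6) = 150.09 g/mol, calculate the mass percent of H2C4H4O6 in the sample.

31.9%

n(KOH) = 0.3407 x 0.02796 = 0.009526 mol.
n(H2C4H4O6) = 0.009526 / 2 = 0.004763 mol.
mass of H2C4H4O6 = 0.004763 x 150.09 = 0.7149 g.
% purity = 0.7149 / 2.2404 x 100 = 31.9%.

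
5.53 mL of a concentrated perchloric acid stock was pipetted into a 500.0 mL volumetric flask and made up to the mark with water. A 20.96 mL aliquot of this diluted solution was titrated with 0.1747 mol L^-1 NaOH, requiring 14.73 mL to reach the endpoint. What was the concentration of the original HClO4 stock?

n(NaOH) = 0.1747 x 0.01473 = 0.002573 mol.
n(HClO4) in the aliquot = 0.002573 mol.
[diluted HClO4] = 0.002573 / 0.02096 = 0.1228 M.
Dilution factor = 500.0/5.530 = 90.42, so [stock] = 0.1228 x 90.42 = 11.1 M.

11.1 M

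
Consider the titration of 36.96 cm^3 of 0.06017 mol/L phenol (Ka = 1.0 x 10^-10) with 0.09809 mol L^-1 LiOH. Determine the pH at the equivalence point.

11.29

n(C6H5OH) = 0.06017 x 0.03696 = 0.002224 mol; V(LiOH) at equivalence = 0.002224/0.09809 = 0.02267 L.
At equivalence all the acid is converted to C6H5O-; total volume = 0.03696 + 0.02267 = 0.05963 L, so [C6H5O-] = 0.002224/0.05963 = 0.03729 M.
Kb = Kw/Ka = 1.0e-14 / 1.0 x 10^-10 = 0.000100.
[OH^-] = sqrt(Kb x [C6H5O-]) = sqrt(0.000100 x 0.03729) = 0.00193 M.
pOH = 2.71, so pH = 14.00 - 2.71 = 11.29.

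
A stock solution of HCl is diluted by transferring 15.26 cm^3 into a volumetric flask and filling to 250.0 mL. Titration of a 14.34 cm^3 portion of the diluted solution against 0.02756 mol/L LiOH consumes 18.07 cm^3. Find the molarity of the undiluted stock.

0.569 M

n(LiOH) = 0.02756 x 0.01807 = 0.0004980 mol.
n(HCl) in the aliquot = 0.0004980 mol.
[diluted HCl] = 0.0004980 / 0.01434 = 0.03473 M.
Dilution factor = 250.0/15.26 = 16.38, so [stock] = 0.03473 x 16.38 = 0.569 M.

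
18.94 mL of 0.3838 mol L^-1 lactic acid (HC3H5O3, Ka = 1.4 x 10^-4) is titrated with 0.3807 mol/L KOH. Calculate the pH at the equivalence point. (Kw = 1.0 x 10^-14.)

n(HC3H5O3) = 0.3838 x 0.01894 = 0.007269 mol; V(KOH) at equivalence = 0.007269/0.3807 = 0.01909 L.
At equivalence all the acid is converted to C3H5O3-; total volume = 0.01894 + 0.01909 = 0.03803 L, so [C3H5O3-] = 0.007269/0.03803 = 0.1911 M.
Kb = Kw/Ka = 1.0e-14 / 1.4 x 10^-4 = 7.14e-11.
[OH^-] = sqrt(Kb x [C3H5O3-]) = sqrt(7.14e-11 x 0.1911) = 3.69e-6 M.
pOH = 5.43, so pH = 14.00 - 5.43 = 8.57.

8.57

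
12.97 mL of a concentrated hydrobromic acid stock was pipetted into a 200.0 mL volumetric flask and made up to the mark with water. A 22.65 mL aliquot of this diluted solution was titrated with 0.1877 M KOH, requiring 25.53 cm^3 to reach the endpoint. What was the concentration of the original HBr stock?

3.26 M

n(KOH) = 0.1877 x 0.02553 = 0.004792 mol.
n(HBr) in the aliquot = 0.004792 mol.
[diluted HBr] = 0.004792 / 0.02265 = 0.2116 M.
Dilution factor = 200.0/12.97 = 15.42, so [stock] = 0.2116 x 15.42 = 3.26 M.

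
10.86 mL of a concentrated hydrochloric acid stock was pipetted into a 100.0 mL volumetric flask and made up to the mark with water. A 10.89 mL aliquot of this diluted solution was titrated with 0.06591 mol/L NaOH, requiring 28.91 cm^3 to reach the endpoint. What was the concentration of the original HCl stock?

1.61 M

n(NaOH) = 0.06591 x 0.02891 = 0.001905 mol.
n(HCl) in the aliquot = 0.001905 mol.
[diluted HCl] = 0.001905 / 0.01089 = 0.1750 M.
Dilution factor = 100.0/10.86 = 9.208, so [stock] = 0.1750 x 9.208 = 1.61 M.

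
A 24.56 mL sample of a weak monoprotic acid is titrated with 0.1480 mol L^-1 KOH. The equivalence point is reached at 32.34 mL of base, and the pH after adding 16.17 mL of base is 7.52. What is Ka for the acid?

16.17 mL is half of the equivalence volume, so this is the half-equivalence point where [HA] = [A^-].
At half-equivalence pH = pKa, so pKa = 7.52.
Ka = 10^(-7.52) = 3.0 x 10^-8.

3.0 x 10^-8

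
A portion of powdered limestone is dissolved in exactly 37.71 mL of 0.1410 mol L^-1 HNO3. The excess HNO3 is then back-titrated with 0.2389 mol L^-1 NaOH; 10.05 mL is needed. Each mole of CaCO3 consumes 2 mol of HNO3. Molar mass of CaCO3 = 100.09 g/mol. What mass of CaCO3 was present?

0.146 g

Total n(HNO3) added = 0.1410 x 0.03771 = 0.005317 mol.
n(NaOH) used = 0.2389 x 0.01005 = 0.002401 mol, which equals the excess n(HNO3).
So n(HNO3) consumed by the sample = 0.005317 - 0.002401 = 0.002916 mol.
n(CaCO3) = 0.002916 / 2 = 0.001458 mol.
mass = 0.001458 mol x 100.09 g/mol = 0.146 g.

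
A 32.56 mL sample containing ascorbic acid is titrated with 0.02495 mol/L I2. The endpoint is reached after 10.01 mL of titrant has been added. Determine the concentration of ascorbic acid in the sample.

0.00767 M

n(I2) = 0.02495 x 0.01001 = 0.0002497 mol.
From the balanced equation, 1 mol I2 reacts with 1 mol ascorbic acid, so n(ascorbic acid) = 0.0002497 x 1/1 = 0.0002497 mol.
[ascorbic acid] = 0.0002497 / 0.03256 L = 0.00767 M.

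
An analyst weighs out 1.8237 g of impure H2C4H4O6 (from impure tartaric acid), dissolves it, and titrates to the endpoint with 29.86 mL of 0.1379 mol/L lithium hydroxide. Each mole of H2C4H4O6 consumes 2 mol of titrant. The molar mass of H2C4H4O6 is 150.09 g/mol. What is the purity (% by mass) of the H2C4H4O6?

16.9%

n(LiOH) = 0.1379 x 0.02986 = 0.004118 mol.
n(H2C4H4O6) = 0.004118 / 2 = 0.002059 mol.
mass of H2C4H4O6 = 0.002059 x 150.09 = 0.3090 g.
% purity = 0.3090 / 1.8237 x 100 = 16.9%.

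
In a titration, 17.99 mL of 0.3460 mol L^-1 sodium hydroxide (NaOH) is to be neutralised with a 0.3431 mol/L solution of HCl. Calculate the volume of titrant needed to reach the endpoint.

18.1 mL

n(NaOH) = 0.3460 mol/L x 0.01799 L = 0.006225 mol.
At equivalence n(HCl) = n(NaOH) = 0.006225 mol.
V(HCl) = 0.006225 / 0.3431 = 0.01814 L = 18.1 mL.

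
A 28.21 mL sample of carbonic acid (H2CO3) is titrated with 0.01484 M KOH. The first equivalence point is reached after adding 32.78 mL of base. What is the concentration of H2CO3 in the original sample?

n(KOH) = 0.01484 x 0.03278 = 0.0004865 mol.
At the first equivalence point, 1 mol OH^- react per mol H2CO3, so n(H2CO3) = 0.0004865 / 1 = 0.0004865 mol.
[H2CO3] = 0.0004865 / 0.02821 L = 0.0172 M.

0.0172 M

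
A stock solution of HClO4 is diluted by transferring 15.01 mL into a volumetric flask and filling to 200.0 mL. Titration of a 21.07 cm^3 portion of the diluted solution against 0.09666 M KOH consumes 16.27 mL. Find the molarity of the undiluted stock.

0.995 M

n(KOH) = 0.09666 x 0.01627 = 0.001573 mol.
n(HClO4) in the aliquot = 0.001573 mol.
[diluted HClO4] = 0.001573 / 0.02107 = 0.07464 M.
Dilution factor = 200.0/15.01 = 13.32, so [stock] = 0.07464 x 13.32 = 0.995 M.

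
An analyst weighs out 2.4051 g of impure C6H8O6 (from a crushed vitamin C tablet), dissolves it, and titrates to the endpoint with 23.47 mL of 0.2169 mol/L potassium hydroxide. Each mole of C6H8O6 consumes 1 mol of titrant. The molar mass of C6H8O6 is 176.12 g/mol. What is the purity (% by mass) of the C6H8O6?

37.3%

n(KOH) = 0.2169 x 0.02347 = 0.005091 mol.
n(C6H8O6) = 0.005091 / 1 = 0.005091 mol.
mass of C6H8O6 = 0.005091 x 176.12 = 0.8966 g.
% purity = 0.8966 / 2.4051 x 100 = 37.3%.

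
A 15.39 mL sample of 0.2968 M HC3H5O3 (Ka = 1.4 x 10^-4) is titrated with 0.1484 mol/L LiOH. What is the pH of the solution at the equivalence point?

8.42

n(HC3H5O3) = 0.2968 x 0.01539 = 0.004568 mol; V(LiOH) at equivalence = 0.004568/0.1484 = 0.03078 L.
At equivalence all the acid is converted to C3H5O3-; total volume = 0.01539 + 0.03078 = 0.04617 L, so [C3H5O3-] = 0.004568/0.04617 = 0.09893 M.
Kb = Kw/Ka = 1.0e-14 / 1.4 x 10^-4 = 7.14e-11.
[OH^-] = sqrt(Kb x [C3H5O3-]) = sqrt(7.14e-11 x 0.09893) = 2.66e-6 M.
pOH = 5.58, so pH = 14.00 - 5.58 = 8.42.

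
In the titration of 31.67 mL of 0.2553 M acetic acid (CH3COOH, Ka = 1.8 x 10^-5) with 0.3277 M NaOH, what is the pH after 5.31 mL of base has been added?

4.18

Initial n(CH3COOH) = 0.2553 x 0.03167 = 0.008085 mol.
n(NaOH) added = 0.3277 x 0.005310 = 0.001740 mol, converting that many moles of CH3COOH to CH3COO-.
Remaining n(CH3COOH) = 0.006345 mol; n(CH3COO-) = 0.001740 mol.
By Henderson-Hasselbalch, pH = pKa + log([A^-]/[HA]) = 4.74 + log(0.001740/0.006345) = 4.74 + (-0.56) = 4.18.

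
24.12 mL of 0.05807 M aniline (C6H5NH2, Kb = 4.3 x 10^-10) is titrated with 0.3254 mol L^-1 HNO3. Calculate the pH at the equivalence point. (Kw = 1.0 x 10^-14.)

2.97

n(C6H5NH2) = 0.05807 x 0.02412 = 0.001401 mol; V(HNO3) at equivalence = 0.001401/0.3254 = 0.004304 L.
At equivalence the base is fully converted to C6H5NH3+; total volume = 0.02842 L, so [C6H5NH3+] = 0.001401/0.02842 = 0.04928 M.
Ka(C6H5NH3+) = Kw/Kb = 1.0e-14 / 4.3 x 10^-10 = 2.33e-5.
[H^+] = sqrt(Ka x [C6H5NH3+]) = sqrt(2.33e-5 x 0.04928) = 0.00107 M.
pH = -log(0.00107) = 2.97.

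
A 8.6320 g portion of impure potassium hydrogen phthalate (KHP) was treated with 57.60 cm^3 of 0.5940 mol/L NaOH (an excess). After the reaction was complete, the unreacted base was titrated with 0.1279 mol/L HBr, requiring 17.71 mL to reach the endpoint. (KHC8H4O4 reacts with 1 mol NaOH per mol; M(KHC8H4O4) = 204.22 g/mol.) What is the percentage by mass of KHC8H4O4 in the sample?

75.6%

Total n(NaOH) added = 0.5940 x 0.05760 = 0.03421 mol.
n(HBr) used = 0.1279 x 0.01771 = 0.002265 mol, which equals the excess n(NaOH).
So n(NaOH) consumed by the sample = 0.03421 - 0.002265 = 0.03195 mol.
n(KHC8H4O4) = 0.03195 / 1 = 0.03195 mol.
mass KHC8H4O4 = 0.03195 x 204.22 = 6.525 g, so %KHC8H4O4 = 6.525/8.6320 x 100 = 75.6%.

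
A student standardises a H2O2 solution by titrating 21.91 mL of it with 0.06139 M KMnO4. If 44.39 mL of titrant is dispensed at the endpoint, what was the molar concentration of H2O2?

n(KMnO4) = 0.06139 x 0.04439 = 0.002725 mol.
From the balanced equation, 2 mol KMnO4 reacts with 5 mol H2O2, so n(H2O2) = 0.002725 x 5/2 = 0.006813 mol.
[H2O2] = 0.006813 / 0.02191 L = 0.311 M.

0.311 M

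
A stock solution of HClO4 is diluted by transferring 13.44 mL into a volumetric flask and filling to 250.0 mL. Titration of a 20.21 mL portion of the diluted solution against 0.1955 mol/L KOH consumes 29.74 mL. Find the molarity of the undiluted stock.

5.35 M

n(KOH) = 0.1955 x 0.02974 = 0.005814 mol.
n(HClO4) in the aliquot = 0.005814 mol.
[diluted HClO4] = 0.005814 / 0.02021 = 0.2877 M.
Dilution factor = 250.0/13.44 = 18.60, so [stock] = 0.2877 x 18.60 = 5.35 M.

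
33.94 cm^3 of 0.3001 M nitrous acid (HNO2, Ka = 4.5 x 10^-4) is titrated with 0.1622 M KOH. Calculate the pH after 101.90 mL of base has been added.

n(acid) = 0.3001 x 0.03394 = 0.01019 mol; n(KOH) added = 0.1622 x 0.1019 = 0.01653 mol.
Base is in excess by 0.01653 - 0.01019 = 0.006343 mol in a total volume of 0.1358 L.
[OH^-] = 0.006343/0.1358 = 0.04669 M, so pOH = 1.33 and pH = 14.00 - 1.33 = 12.67.

12.67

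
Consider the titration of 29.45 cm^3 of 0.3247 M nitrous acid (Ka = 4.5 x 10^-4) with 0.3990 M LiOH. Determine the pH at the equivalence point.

n(HNO2) = 0.3247 x 0.02945 = 0.009562 mol; V(LiOH) at equivalence = 0.009562/0.3990 = 0.02397 L.
At equivalence all the acid is converted to NO2-; total volume = 0.02945 + 0.02397 = 0.05342 L, so [NO2-] = 0.009562/0.05342 = 0.1790 M.
Kb = Kw/Ka = 1.0e-14 / 4.5 x 10^-4 = 2.22e-11.
[OH^-] = sqrt(Kb x [NO2-]) = sqrt(2.22e-11 x 0.1790) = 1.99e-6 M.
pOH = 5.70, so pH = 14.00 - 5.70 = 8.30.

8.30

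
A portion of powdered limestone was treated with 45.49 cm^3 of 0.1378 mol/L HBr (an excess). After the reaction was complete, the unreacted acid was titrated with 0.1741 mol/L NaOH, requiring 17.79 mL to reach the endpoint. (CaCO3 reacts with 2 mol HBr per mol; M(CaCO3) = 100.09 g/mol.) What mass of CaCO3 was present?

0.159 g

Total n(HBr) added = 0.1378 x 0.04549 = 0.006269 mol.
n(NaOH) used = 0.1741 x 0.01779 = 0.003097 mol, which equals the excess n(HBr).
So n(HBr) consumed by the sample = 0.006269 - 0.003097 = 0.003171 mol.
n(CaCO3) = 0.003171 / 2 = 0.001586 mol.
mass = 0.001586 mol x 100.09 g/mol = 0.159 g.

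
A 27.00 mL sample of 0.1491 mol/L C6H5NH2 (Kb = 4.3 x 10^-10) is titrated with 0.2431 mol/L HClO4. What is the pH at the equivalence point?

2.83

n(C6H5NH2) = 0.1491 x 0.02700 = 0.004026 mol; V(HClO4) at equivalence = 0.004026/0.2431 = 0.01656 L.
At equivalence the base is fully converted to C6H5NH3+; total volume = 0.04356 L, so [C6H5NH3+] = 0.004026/0.04356 = 0.09242 M.
Ka(C6H5NH3+) = Kw/Kb = 1.0e-14 / 4.3 x 10^-10 = 2.33e-5.
[H^+] = sqrt(Ka x [C6H5NH3+]) = sqrt(2.33e-5 x 0.09242) = 0.00147 M.
pH = -log(0.00147) = 2.83.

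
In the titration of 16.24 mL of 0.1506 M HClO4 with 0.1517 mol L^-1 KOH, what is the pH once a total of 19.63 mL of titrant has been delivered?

n(acid) = 0.1506 x 0.01624 = 0.002446 mol; n(KOH) added = 0.1517 x 0.01963 = 0.002978 mol.
Base is in excess by 0.002978 - 0.002446 = 0.0005321 mol in a total volume of 0.03587 L.
[OH^-] = 0.0005321/0.03587 = 0.01483 M, so pOH = 1.83 and pH = 14.00 - 1.83 = 12.17.

12.17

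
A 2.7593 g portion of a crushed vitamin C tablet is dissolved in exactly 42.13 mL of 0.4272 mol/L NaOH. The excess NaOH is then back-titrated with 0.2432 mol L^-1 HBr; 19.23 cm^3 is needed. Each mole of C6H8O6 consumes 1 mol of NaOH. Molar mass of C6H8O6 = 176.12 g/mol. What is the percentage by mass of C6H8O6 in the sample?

85.0%

Total n(NaOH) added = 0.4272 x 0.04213 = 0.01800 mol.
n(HBr) used = 0.2432 x 0.01923 = 0.004677 mol, which equals the excess n(NaOH).
So n(NaOH) consumed by the sample = 0.01800 - 0.004677 = 0.01332 mol.
n(C6H8O6) = 0.01332 / 1 = 0.01332 mol.
mass C6H8O6 = 0.01332 x 176.12 = 2.346 g, so %C6H8O6 = 2.346/2.7593 x 100 = 85.0%.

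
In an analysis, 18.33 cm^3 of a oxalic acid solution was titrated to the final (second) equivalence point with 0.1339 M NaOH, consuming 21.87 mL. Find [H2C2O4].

n(NaOH) = 0.1339 x 0.02187 = 0.002928 mol.
At the final (second) equivalence point, 2 mol OH^- react per mol H2C2O4, so n(H2C2O4) = 0.002928 / 2 = 0.001464 mol.
[H2C2O4] = 0.001464 / 0.01833 L = 0.0799 M.

0.0799 M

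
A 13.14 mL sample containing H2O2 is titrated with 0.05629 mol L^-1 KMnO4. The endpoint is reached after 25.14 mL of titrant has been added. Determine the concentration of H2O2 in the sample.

0.269 M

n(KMnO4) = 0.05629 x 0.02514 = 0.001415 mol.
From the balanced equation, 2 mol KMnO4 reacts with 5 mol H2O2, so n(H2O2) = 0.001415 x 5/2 = 0.003538 mol.
[H2O2] = 0.003538 / 0.01314 L = 0.269 M.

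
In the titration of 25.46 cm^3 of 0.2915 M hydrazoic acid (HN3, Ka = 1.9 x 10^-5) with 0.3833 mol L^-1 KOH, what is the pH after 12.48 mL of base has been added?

Initial n(HN3) = 0.2915 x 0.02546 = 0.007422 mol.
n(KOH) added = 0.3833 x 0.01248 = 0.004784 mol, converting that many moles of HN3 to N3-.
Remaining n(HN3) = 0.002638 mol; n(N3-) = 0.004784 mol.
By Henderson-Hasselbalch, pH = pKa + log([A^-]/[HA]) = 4.72 + log(0.004784/0.002638) = 4.72 + (+0.26) = 4.98.

4.98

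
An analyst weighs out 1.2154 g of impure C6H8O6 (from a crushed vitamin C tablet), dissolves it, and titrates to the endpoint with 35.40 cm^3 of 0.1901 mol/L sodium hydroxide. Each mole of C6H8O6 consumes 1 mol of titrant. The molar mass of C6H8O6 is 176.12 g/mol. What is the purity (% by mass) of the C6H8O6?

97.5%

n(NaOH) = 0.1901 x 0.03540 = 0.006730 mol.
n(C6H8O6) = 0.006730 / 1 = 0.006730 mol.
mass of C6H8O6 = 0.006730 x 176.12 = 1.185 g.
% purity = 1.185 / 1.2154 x 100 = 97.5%.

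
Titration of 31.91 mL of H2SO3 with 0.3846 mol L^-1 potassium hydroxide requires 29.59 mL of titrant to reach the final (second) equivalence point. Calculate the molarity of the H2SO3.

0.178 M

n(KOH) = 0.3846 x 0.02959 = 0.01138 mol.
At the final (second) equivalence point, 2 mol OH^- react per mol H2SO3, so n(H2SO3) = 0.01138 / 2 = 0.005690 mol.
[H2SO3] = 0.005690 / 0.03191 L = 0.178 M.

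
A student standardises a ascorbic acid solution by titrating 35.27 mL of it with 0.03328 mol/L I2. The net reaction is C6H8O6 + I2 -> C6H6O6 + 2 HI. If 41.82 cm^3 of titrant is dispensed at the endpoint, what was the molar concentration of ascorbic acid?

n(I2) = 0.03328 x 0.04182 = 0.001392 mol.
From the balanced equation, 1 mol I2 reacts with 1 mol ascorbic acid, so n(ascorbic acid) = 0.001392 x 1/1 = 0.001392 mol.
[ascorbic acid] = 0.001392 / 0.03527 L = 0.0395 M.

0.0395 M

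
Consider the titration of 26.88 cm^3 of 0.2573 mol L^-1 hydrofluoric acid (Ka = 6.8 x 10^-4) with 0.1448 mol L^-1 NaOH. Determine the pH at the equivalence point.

8.07

n(HF) = 0.2573 x 0.02688 = 0.006916 mol; V(NaOH) at equivalence = 0.006916/0.1448 = 0.04776 L.
At equivalence all the acid is converted to F-; total volume = 0.02688 + 0.04776 = 0.07464 L, so [F-] = 0.006916/0.07464 = 0.09266 M.
Kb = Kw/Ka = 1.0e-14 / 6.8 x 10^-4 = 1.47e-11.
[OH^-] = sqrt(Kb x [F-]) = sqrt(1.47e-11 x 0.09266) = 1.17e-6 M.
pOH = 5.93, so pH = 14.00 - 5.93 = 8.07.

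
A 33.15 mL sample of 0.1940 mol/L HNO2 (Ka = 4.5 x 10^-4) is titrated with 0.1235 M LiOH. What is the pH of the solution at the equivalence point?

n(HNO2) = 0.1940 x 0.03315 = 0.006431 mol; V(LiOH) at equivalence = 0.006431/0.1235 = 0.05207 L.
At equivalence all the acid is converted to NO2-; total volume = 0.03315 + 0.05207 = 0.08522 L, so [NO2-] = 0.006431/0.08522 = 0.07546 M.
Kb = Kw/Ka = 1.0e-14 / 4.5 x 10^-4 = 2.22e-11.
[OH^-] = sqrt(Kb x [NO2-]) = sqrt(2.22e-11 x 0.07546) = 1.29e-6 M.
pOH = 5.89, so pH = 14.00 - 5.89 = 8.11.

8.11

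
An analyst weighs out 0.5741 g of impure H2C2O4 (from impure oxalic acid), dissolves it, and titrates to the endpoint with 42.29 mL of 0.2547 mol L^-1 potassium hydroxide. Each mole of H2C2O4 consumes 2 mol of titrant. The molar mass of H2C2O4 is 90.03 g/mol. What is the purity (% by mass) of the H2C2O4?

84.5%

n(KOH) = 0.2547 x 0.04229 = 0.01077 mol.
n(H2C2O4) = 0.01077 / 2 = 0.005386 mol.
mass of H2C2O4 = 0.005386 x 90.03 = 0.4849 g.
% purity = 0.4849 / 0.5741 x 100 = 84.5%.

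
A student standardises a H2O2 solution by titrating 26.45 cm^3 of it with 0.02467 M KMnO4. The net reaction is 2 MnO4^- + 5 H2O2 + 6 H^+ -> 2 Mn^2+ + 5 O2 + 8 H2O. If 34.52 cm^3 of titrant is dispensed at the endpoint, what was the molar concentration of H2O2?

0.0805 M

n(KMnO4) = 0.02467 x 0.03452 = 0.0008516 mol.
From the balanced equation, 2 mol KMnO4 reacts with 5 mol H2O2, so n(H2O2) = 0.0008516 x 5/2 = 0.002129 mol.
[H2O2] = 0.002129 / 0.02645 L = 0.0805 M.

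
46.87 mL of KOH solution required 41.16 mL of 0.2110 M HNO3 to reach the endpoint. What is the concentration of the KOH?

n(HNO3) delivered = 0.2110 x 0.04116 = 0.008685 mol.
For a 1:1 reaction, n(KOH) = 0.008685 mol.
[KOH] = 0.008685 mol / 0.04687 L = 0.185 M.

0.185 M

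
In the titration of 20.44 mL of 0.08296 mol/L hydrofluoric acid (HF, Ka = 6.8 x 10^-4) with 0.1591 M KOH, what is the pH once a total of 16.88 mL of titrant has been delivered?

n(acid) = 0.08296 x 0.02044 = 0.001696 mol; n(KOH) added = 0.1591 x 0.01688 = 0.002686 mol.
Base is in excess by 0.002686 - 0.001696 = 0.0009899 mol in a total volume of 0.03732 L.
[OH^-] = 0.0009899/0.03732 = 0.02652 M, so pOH = 1.58 and pH = 14.00 - 1.58 = 12.42.

12.42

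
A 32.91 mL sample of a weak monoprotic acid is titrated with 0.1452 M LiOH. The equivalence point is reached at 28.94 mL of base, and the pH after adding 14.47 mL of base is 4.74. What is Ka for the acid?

14.47 mL is half of the equivalence volume, so this is the half-equivalence point where [HA] = [A^-].
At half-equivalence pH = pKa, so pKa = 4.74.
Ka = 10^(-4.74) = 1.8 x 10^-5.

1.8 x 10^-5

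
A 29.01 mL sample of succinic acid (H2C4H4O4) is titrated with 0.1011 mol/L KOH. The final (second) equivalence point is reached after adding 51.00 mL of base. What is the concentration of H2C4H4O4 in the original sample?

n(KOH) = 0.1011 x 0.05100 = 0.005156 mol.
At the final (second) equivalence point, 2 mol OH^- react per mol H2C4H4O4, so n(H2C4H4O4) = 0.005156 / 2 = 0.002578 mol.
[H2C4H4O4] = 0.002578 / 0.02901 L = 0.0889 M.

0.0889 M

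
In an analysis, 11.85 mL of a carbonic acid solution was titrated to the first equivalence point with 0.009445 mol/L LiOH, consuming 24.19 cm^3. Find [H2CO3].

n(LiOH) = 0.009445 x 0.02419 = 0.0002285 mol.
At the first equivalence point, 1 mol OH^- react per mol H2CO3, so n(H2CO3) = 0.0002285 / 1 = 0.0002285 mol.
[H2CO3] = 0.0002285 / 0.01185 L = 0.0193 M.

0.0193 M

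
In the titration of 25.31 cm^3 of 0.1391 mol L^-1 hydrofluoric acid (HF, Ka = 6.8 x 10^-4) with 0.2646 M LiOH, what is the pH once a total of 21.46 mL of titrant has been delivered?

12.66

n(acid) = 0.1391 x 0.02531 = 0.003521 mol; n(LiOH) added = 0.2646 x 0.02146 = 0.005678 mol.
Base is in excess by 0.005678 - 0.003521 = 0.002158 mol in a total volume of 0.04677 L.
[OH^-] = 0.002158/0.04677 = 0.04613 M, so pOH = 1.34 and pH = 14.00 - 1.34 = 12.66.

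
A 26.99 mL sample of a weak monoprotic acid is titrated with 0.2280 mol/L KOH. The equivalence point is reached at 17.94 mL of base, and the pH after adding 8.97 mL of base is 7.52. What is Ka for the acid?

3.0 x 10^-8

8.97 mL is half of the equivalence volume, so this is the half-equivalence point where [HA] = [A^-].
At half-equivalence pH = pKa, so pKa = 7.52.
Ka = 10^(-7.52) = 3.0 x 10^-8.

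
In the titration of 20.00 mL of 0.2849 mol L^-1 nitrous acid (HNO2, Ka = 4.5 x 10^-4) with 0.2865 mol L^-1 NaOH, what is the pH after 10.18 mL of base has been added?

3.37

Initial n(HNO2) = 0.2849 x 0.02000 = 0.005698 mol.
n(NaOH) added = 0.2865 x 0.01018 = 0.002917 mol, converting that many moles of HNO2 to NO2-.
Remaining n(HNO2) = 0.002781 mol; n(NO2-) = 0.002917 mol.
By Henderson-Hasselbalch, pH = pKa + log([A^-]/[HA]) = 3.35 + log(0.002917/0.002781) = 3.35 + (+0.02) = 3.37.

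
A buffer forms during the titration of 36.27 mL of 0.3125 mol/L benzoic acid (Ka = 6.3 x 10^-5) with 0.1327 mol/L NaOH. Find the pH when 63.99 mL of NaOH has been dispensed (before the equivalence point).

4.68

Initial n(C6H5COOH) = 0.3125 x 0.03627 = 0.01133 mol.
n(NaOH) added = 0.1327 x 0.06399 = 0.008491 mol, converting that many moles of C6H5COOH to C6H5COO-.
Remaining n(C6H5COOH) = 0.002843 mol; n(C6H5COO-) = 0.008491 mol.
By Henderson-Hasselbalch, pH = pKa + log([A^-]/[HA]) = 4.20 + log(0.008491/0.002843) = 4.20 + (+0.48) = 4.68.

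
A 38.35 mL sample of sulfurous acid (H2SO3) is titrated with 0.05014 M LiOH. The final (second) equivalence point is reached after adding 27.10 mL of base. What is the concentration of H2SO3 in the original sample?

n(LiOH) = 0.05014 x 0.02710 = 0.001359 mol.
At the final (second) equivalence point, 2 mol OH^- react per mol H2SO3, so n(H2SO3) = 0.001359 / 2 = 0.0006794 mol.
[H2SO3] = 0.0006794 / 0.03835 L = 0.0177 M.

0.0177 M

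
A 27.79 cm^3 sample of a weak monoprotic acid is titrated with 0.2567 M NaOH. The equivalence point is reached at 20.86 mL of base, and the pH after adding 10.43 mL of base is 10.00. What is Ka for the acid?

10.43 mL is half of the equivalence volume, so this is the half-equivalence point where [HA] = [A^-].
At half-equivalence pH = pKa, so pKa = 10.00.
Ka = 10^(-10.00) = 1.0 x 10^-10.

1.0 x 10^-10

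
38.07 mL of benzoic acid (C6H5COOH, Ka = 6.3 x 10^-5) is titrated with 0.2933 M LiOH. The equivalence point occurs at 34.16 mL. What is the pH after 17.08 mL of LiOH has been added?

4.20

17.08 mL is exactly half the equivalence volume (34.16/2), i.e. the half-equivalence point.
There, n(HA) = n(A^-), so pH = pKa = -log(6.3 x 10^-5) = 4.20.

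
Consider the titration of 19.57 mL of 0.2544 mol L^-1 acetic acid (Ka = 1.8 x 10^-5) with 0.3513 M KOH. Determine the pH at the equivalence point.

n(CH3COOH) = 0.2544 x 0.01957 = 0.004979 mol; V(KOH) at equivalence = 0.004979/0.3513 = 0.01417 L.
At equivalence all the acid is converted to CH3COO-; total volume = 0.01957 + 0.01417 = 0.03374 L, so [CH3COO-] = 0.004979/0.03374 = 0.1475 M.
Kb = Kw/Ka = 1.0e-14 / 1.8 x 10^-5 = 5.56e-10.
[OH^-] = sqrt(Kb x [CH3COO-]) = sqrt(5.56e-10 x 0.1475) = 9.05e-6 M.
pOH = 5.04, so pH = 14.00 - 5.04 = 8.96.

8.96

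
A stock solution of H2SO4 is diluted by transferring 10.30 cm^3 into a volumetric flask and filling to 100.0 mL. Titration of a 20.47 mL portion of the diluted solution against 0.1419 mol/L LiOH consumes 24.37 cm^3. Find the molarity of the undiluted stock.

n(LiOH) = 0.1419 x 0.02437 = 0.003458 mol.
n(H2SO4) in the aliquot = 0.003458 x 1/2 = 0.001729 mol.
[diluted H2SO4] = 0.001729 / 0.02047 = 0.08447 M.
Dilution factor = 100.0/10.30 = 9.709, so [stock] = 0.08447 x 9.709 = 0.820 M.

0.820 M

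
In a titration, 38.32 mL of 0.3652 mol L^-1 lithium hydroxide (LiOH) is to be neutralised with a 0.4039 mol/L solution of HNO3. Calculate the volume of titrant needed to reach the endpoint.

34.6 mL

n(LiOH) = 0.3652 mol/L x 0.03832 L = 0.01399 mol.
At equivalence n(HNO3) = n(LiOH) = 0.01399 mol.
V(HNO3) = 0.01399 / 0.4039 = 0.03465 L = 34.6 mL.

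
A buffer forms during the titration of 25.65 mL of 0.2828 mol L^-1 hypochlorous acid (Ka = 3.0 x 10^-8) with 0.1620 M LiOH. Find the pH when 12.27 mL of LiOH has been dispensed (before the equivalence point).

7.10

Initial n(HClO) = 0.2828 x 0.02565 = 0.007254 mol.
n(LiOH) added = 0.1620 x 0.01227 = 0.001988 mol, converting that many moles of HClO to ClO-.
Remaining n(HClO) = 0.005266 mol; n(ClO-) = 0.001988 mol.
By Henderson-Hasselbalch, pH = pKa + log([A^-]/[HA]) = 7.52 + log(0.001988/0.005266) = 7.52 + (-0.42) = 7.10.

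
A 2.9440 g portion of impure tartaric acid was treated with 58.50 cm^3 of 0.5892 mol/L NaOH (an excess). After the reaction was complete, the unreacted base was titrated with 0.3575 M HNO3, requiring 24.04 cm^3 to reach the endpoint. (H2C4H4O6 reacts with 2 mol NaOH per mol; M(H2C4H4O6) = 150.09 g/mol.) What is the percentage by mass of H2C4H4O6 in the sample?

Total n(NaOH) added = 0.5892 x 0.05850 = 0.03447 mol.
n(HNO3) used = 0.3575 x 0.02404 = 0.008594 mol, which equals the excess n(NaOH).
So n(NaOH) consumed by the sample = 0.03447 - 0.008594 = 0.02587 mol.
n(H2C4H4O6) = 0.02587 / 2 = 0.01294 mol.
mass H2C4H4O6 = 0.01294 x 150.09 = 1.942 g, so %H2C4H4O6 = 1.942/2.9440 x 100 = 66.0%.

66.0%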